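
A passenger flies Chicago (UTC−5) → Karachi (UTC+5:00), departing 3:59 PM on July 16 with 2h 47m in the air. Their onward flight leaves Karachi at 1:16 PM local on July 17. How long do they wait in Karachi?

Convert departure to UTC: 3:59 PM + 5:00 = 8:59 PM UTC on Jul 16.
Add 2 hours and 47 minutes flight time → 11:46 PM UTC.
Karachi is UTC+5:00, so local arrival = 11:46 PM + 5:00 = 4:46 AM on Jul 17.
Layover = 1:16 PM − 4:46 AM = 8 hours 30 minutes.

8 hours 30 minutes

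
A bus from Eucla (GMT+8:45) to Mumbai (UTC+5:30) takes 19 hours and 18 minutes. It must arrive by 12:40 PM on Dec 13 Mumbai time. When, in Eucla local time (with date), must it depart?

8:37 PM on Dec 12

Target arrival in UTC: 12:40 PM − 5:30 = 7:10 AM on Dec 13.
Subtract 19 hours and 18 minutes → departure 11:52 AM UTC on Dec 12.
Eucla is UTC+8:45: 11:52 AM + 8:45 = 8:37 PM on Dec 12.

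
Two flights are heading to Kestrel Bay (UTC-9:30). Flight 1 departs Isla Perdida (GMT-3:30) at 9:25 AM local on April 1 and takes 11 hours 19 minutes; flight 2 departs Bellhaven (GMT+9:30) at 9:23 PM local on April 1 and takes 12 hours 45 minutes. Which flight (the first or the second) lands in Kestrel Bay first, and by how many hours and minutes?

Flight 1 in UTC: 9:25 AM + 3:30 = 12:55 PM on Apr 1.
+11 hours 19 minutes → arrive 12:14 AM UTC on Apr 2.
Flight 2 in UTC: 9:23 PM − 9:30 = 11:53 AM on Apr 1.
+12 hours 45 minutes → arrive 12:38 AM UTC on Apr 2.
Flight 1 lands earlier by 24 minutes.

the first, by 24 minutes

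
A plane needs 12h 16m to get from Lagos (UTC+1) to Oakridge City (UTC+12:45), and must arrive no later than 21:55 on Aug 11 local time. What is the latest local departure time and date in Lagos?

Target arrival in UTC: 21:55 − 12:45 = 09:10 on Aug 11.
Subtract 12 hours and 16 minutes → departure 20:54 UTC on Aug 10.
Lagos is UTC+1:00: 20:54 + 1:00 = 21:54 on Aug 10.

21:54 on August 10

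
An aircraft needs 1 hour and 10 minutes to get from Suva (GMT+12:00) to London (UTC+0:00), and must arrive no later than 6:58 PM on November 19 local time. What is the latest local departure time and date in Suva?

5:48 AM on November 20

Target arrival is already UTC: 6:58 PM on Nov 19.
Subtract 1 hour 10 minutes → departure 5:48 PM UTC on Nov 19.
Suva is UTC+12:00: 5:48 PM + 12:00 = 5:48 AM on Nov 20.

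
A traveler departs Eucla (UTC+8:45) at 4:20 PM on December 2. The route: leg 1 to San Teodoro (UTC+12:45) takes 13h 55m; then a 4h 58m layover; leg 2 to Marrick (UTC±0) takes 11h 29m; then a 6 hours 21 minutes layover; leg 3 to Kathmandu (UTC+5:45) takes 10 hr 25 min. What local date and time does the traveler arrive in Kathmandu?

12:28 PM on December 4

Convert departure to UTC: 4:20 PM − 8:45 = 7:35 AM UTC on Dec 2.
Add 13 hours 55 minutes leg 1 → 9:30 PM UTC.
Add 4 hours and 58 minutes layover in San Teodoro → 2:28 AM UTC (Dec 3).
Add 11 hours 29 minutes leg 2 → 1:57 PM UTC.
Add 6 hours 21 minutes layover in Marrick → 8:18 PM UTC.
Add 10 hours and 25 minutes leg 3 → 6:43 AM UTC (Dec 4).
Kathmandu is UTC+5:45, so local arrival = 6:43 AM + 5:45 = 12:28 PM on Dec 4.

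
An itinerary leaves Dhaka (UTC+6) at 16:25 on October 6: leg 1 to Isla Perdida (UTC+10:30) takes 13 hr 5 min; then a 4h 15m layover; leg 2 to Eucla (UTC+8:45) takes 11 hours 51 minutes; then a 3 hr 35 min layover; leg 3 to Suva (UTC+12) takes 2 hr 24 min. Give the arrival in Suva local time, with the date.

09:35 on October 8

Convert departure to UTC: 16:25 − 6:00 = 10:25 UTC on Oct 6.
Add 13 hours 5 minutes leg 1 → 23:30 UTC.
Add 4 hours and 15 minutes layover in Isla Perdida → 03:45 UTC (Oct 7).
Add 11 hours and 51 minutes leg 2 → 15:36 UTC.
Add 3 hours 35 minutes layover in Eucla → 19:11 UTC.
Add 2 hours 24 minutes leg 3 → 21:35 UTC.
Suva is UTC+12:00, so local arrival = 21:35 + 12:00 = 09:35 on Oct 8.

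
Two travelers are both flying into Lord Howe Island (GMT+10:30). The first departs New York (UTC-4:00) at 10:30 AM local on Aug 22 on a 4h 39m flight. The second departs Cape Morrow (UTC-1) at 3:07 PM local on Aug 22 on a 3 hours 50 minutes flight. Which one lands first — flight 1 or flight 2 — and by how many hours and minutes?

Flight 1 in UTC: 10:30 AM + 4:00 = 2:30 PM on Aug 22.
+4 hours 39 minutes → arrive 7:09 PM UTC on Aug 22.
Flight 2 in UTC: 3:07 PM + 1:00 = 4:07 PM on Aug 22.
+3 hours and 50 minutes → arrive 7:57 PM UTC on Aug 22.
Flight 1 lands earlier by 48 minutes.

the first, by 48 minutes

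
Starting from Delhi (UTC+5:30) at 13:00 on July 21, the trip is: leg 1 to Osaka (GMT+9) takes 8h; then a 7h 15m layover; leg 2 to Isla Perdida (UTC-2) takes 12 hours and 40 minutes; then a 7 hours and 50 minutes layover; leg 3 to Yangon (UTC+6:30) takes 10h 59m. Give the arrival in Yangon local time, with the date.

12:44 on July 23

Convert departure to UTC: 13:00 − 5:30 = 07:30 UTC on Jul 21.
Add 8 hours leg 1 → 15:30 UTC.
Add 7 hours 15 minutes layover in Osaka → 22:45 UTC.
Add 12 hours 40 minutes leg 2 → 11:25 UTC (Jul 22).
Add 7 hours and 50 minutes layover in Isla Perdida → 19:15 UTC.
Add 10 hours and 59 minutes leg 3 → 06:14 UTC (Jul 23).
Yangon is UTC+6:30, so local arrival = 06:14 + 6:30 = 12:44 on Jul 23.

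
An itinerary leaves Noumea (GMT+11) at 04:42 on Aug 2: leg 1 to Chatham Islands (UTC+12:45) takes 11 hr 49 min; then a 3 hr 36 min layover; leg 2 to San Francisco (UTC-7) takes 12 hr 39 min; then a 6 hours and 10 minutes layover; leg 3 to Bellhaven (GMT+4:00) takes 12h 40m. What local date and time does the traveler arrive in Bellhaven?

Convert departure to UTC: 04:42 − 11:00 = 17:42 UTC on Aug 1.
Add 11 hours 49 minutes leg 1 → 05:31 UTC (Aug 2).
Add 3 hours and 36 minutes layover in Chatham Islands → 09:07 UTC.
Add 12 hours and 39 minutes leg 2 → 21:46 UTC.
Add 6 hours and 10 minutes layover in San Francisco → 03:56 UTC (Aug 3).
Add 12 hours 40 minutes leg 3 → 16:36 UTC.
Bellhaven is UTC+4:00, so local arrival = 16:36 + 4:00 = 20:36 on Aug 3.

20:36 on Aug 3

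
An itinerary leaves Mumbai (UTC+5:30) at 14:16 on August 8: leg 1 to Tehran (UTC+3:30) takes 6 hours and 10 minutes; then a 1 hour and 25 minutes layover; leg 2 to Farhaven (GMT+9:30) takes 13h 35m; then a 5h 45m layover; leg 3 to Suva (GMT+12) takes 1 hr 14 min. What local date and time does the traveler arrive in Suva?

00:55 on Aug 10

Convert departure to UTC: 14:16 − 5:30 = 08:46 UTC on Aug 8.
Add 6 hours and 10 minutes leg 1 → 14:56 UTC.
Add 1 hour 25 minutes layover in Tehran → 16:21 UTC.
Add 13 hours 35 minutes leg 2 → 05:56 UTC (Aug 9).
Add 5 hours and 45 minutes layover in Farhaven → 11:41 UTC.
Add 1 hour 14 minutes leg 3 → 12:55 UTC.
Suva is UTC+12:00, so local arrival = 12:55 + 12:00 = 00:55 on Aug 10.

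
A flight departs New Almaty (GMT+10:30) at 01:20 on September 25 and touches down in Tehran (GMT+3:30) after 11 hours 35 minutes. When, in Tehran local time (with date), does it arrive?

Tehran is 7:00 behind New Almaty.
After 11 hours 35 minutes it is 12:55 in New Almaty.
Shift by the zone difference: 12:55 − 7:00 = 05:55 on Sep 25 in Tehran.

05:55 on September 25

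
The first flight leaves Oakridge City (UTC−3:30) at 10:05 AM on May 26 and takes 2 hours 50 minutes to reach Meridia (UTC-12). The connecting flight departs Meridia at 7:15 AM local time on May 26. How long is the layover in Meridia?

2 hours 50 minutes

Convert departure to UTC: 10:05 AM + 3:30 = 1:35 PM UTC on May 26.
Add 2 hours 50 minutes flight time → 4:25 PM UTC.
Meridia is UTC−12:00, so local arrival = 4:25 PM − 12:00 = 4:25 AM on May 26.
Layover = 7:15 AM − 4:25 AM = 2 hours 50 minutes.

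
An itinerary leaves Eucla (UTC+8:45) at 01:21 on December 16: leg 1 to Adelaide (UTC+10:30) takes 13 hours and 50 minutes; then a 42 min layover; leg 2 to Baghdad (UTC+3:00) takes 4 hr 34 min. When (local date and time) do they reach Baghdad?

Convert departure to UTC: 01:21 − 8:45 = 16:36 UTC on Dec 15.
Add 13 hours 50 minutes leg 1 → 06:26 UTC (Dec 16).
Add 42 minutes layover in Adelaide → 07:08 UTC.
Add 4 hours and 34 minutes leg 2 → 11:42 UTC.
Baghdad is UTC+3:00, so local arrival = 11:42 + 3:00 = 14:42 on Dec 16.

14:42 on December 16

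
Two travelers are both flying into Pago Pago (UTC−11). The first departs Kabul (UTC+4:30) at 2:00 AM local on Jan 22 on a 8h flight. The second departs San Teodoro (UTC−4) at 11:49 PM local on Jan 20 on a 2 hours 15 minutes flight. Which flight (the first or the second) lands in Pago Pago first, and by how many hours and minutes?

the second, by 23 hours 26 minutes

Flight 1 in UTC: 2:00 AM − 4:30 = 9:30 PM on Jan 21.
+8 hours → arrive 5:30 AM UTC on Jan 22.
Flight 2 in UTC: 11:49 PM + 4:00 = 3:49 AM on Jan 21.
+2 hours 15 minutes → arrive 6:04 AM UTC on Jan 21.
Flight 2 lands earlier by 23 hours 26 minutes.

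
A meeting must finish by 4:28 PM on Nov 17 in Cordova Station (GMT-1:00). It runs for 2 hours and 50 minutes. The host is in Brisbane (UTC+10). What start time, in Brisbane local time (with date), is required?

12:38 AM on November 18

Target end time in UTC: 4:28 PM + 1:00 = 5:28 PM on Nov 17.
Subtract 2 hours 50 minutes → start 2:38 PM UTC on Nov 17.
Brisbane is UTC+10:00: 2:38 PM + 10:00 = 12:38 AM on Nov 18.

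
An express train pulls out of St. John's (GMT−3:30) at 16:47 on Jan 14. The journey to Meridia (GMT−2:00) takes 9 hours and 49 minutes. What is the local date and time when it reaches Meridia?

Convert departure to UTC: 16:47 + 3:30 = 20:17 UTC on Jan 14.
Add 9 hours 49 minutes travel time → 06:06 UTC (Jan 15).
Meridia is UTC−2:00, so local arrival = 06:06 − 2:00 = 04:06 on Jan 15.

04:06 on January 15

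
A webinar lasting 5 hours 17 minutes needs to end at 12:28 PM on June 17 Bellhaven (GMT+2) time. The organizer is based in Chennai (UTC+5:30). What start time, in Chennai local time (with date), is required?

10:41 AM on Jun 17

Target end time in UTC: 12:28 PM − 2:00 = 10:28 AM on Jun 17.
Subtract 5 hours and 17 minutes → start 5:11 AM UTC on Jun 17.
Chennai is UTC+5:30: 5:11 AM + 5:30 = 10:41 AM on Jun 17.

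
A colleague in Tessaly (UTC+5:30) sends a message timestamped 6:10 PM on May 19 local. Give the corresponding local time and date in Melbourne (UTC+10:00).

In UTC: 6:10 PM − 5:30 = 12:40 PM on May 19.
Melbourne is UTC+10:00: 12:40 PM + 10:00 = 10:40 PM on May 19.

10:40 PM on May 19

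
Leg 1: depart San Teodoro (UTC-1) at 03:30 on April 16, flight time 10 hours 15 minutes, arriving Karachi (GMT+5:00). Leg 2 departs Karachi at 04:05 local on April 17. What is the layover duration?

Convert departure to UTC: 03:30 + 1:00 = 04:30 UTC on Apr 16.
Add 10 hours and 15 minutes flight time → 14:45 UTC.
Karachi is UTC+5:00, so local arrival = 14:45 + 5:00 = 19:45 on Apr 16.
Layover = 04:05 − 19:45 (+1 day) = 8 hours 20 minutes.

8 hours 20 minutes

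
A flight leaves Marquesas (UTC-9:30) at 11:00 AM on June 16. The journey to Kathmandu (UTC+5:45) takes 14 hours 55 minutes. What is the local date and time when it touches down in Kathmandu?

5:10 PM on June 17

Convert departure to UTC: 11:00 AM + 9:30 = 8:30 PM UTC on Jun 16.
Add 14 hours and 55 minutes travel time → 11:25 AM UTC (Jun 17).
Kathmandu is UTC+5:45, so local arrival = 11:25 AM + 5:45 = 5:10 PM on Jun 17.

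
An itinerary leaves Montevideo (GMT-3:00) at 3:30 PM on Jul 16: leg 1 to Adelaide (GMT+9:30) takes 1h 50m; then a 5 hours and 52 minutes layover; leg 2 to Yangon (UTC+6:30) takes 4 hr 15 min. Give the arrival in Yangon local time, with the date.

12:57 PM on July 17

Convert departure to UTC: 3:30 PM + 3:00 = 6:30 PM UTC on Jul 16.
Add 1 hour 50 minutes leg 1 → 8:20 PM UTC.
Add 5 hours and 52 minutes layover in Adelaide → 2:12 AM UTC (Jul 17).
Add 4 hours 15 minutes leg 2 → 6:27 AM UTC.
Yangon is UTC+6:30, so local arrival = 6:27 AM + 6:30 = 12:57 PM on Jul 17.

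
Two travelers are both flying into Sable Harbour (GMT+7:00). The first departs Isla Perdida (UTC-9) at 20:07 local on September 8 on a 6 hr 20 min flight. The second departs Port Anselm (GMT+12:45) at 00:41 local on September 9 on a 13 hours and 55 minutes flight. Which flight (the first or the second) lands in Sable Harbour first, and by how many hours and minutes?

the second, by 9 hours 36 minutes

Flight 1 in UTC: 20:07 + 9:00 = 05:07 on Sep 9.
+6 hours and 20 minutes → arrive 11:27 UTC on Sep 9.
Flight 2 in UTC: 00:41 − 12:45 = 11:56 on Sep 8.
+13 hours and 55 minutes → arrive 01:51 UTC on Sep 9.
Flight 2 lands earlier by 9 hours 36 minutes.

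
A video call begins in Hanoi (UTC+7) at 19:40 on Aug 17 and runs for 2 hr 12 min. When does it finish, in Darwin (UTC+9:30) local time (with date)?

Convert start to UTC: 19:40 − 7:00 = 12:40 UTC on Aug 17.
Add 2 hours and 12 minutes duration → 14:52 UTC.
Darwin is UTC+9:30, so local end time = 14:52 + 9:30 = 00:22 on Aug 18.

00:22 on August 18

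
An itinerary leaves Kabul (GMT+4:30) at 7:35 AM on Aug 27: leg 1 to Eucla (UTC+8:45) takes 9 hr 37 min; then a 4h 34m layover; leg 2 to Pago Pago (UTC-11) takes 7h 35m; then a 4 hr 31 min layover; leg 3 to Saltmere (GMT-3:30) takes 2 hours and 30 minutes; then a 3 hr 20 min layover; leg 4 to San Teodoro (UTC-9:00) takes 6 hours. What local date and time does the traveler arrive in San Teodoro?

Convert departure to UTC: 7:35 AM − 4:30 = 3:05 AM UTC on Aug 27.
Add 9 hours and 37 minutes leg 1 → 12:42 PM UTC.
Add 4 hours and 34 minutes layover in Eucla → 5:16 PM UTC.
Add 7 hours 35 minutes leg 2 → 12:51 AM UTC (Aug 28).
Add 4 hours and 31 minutes layover in Pago Pago → 5:22 AM UTC.
Add 2 hours 30 minutes leg 3 → 7:52 AM UTC.
Add 3 hours and 20 minutes layover in Saltmere → 11:12 AM UTC.
Add 6 hours leg 4 → 5:12 PM UTC.
San Teodoro is UTC−9:00, so local arrival = 5:12 PM − 9:00 = 8:12 AM on Aug 28.

8:12 AM on August 28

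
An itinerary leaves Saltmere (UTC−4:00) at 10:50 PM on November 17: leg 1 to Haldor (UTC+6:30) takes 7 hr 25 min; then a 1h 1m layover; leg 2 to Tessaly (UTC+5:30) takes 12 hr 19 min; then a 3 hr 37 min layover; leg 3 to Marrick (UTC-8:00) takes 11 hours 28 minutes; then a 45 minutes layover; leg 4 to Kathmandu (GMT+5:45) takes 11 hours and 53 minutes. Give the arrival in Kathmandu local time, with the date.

9:03 AM on November 20

Convert departure to UTC: 10:50 PM + 4:00 = 2:50 AM UTC on Nov 18.
Add 7 hours and 25 minutes leg 1 → 10:15 AM UTC.
Add 1 hour and 1 minute layover in Haldor → 11:16 AM UTC.
Add 12 hours and 19 minutes leg 2 → 11:35 PM UTC.
Add 3 hours and 37 minutes layover in Tessaly → 3:12 AM UTC (Nov 19).
Add 11 hours 28 minutes leg 3 → 2:40 PM UTC.
Add 45 minutes layover in Marrick → 3:25 PM UTC.
Add 11 hours and 53 minutes leg 4 → 3:18 AM UTC (Nov 20).
Kathmandu is UTC+5:45, so local arrival = 3:18 AM + 5:45 = 9:03 AM on Nov 20.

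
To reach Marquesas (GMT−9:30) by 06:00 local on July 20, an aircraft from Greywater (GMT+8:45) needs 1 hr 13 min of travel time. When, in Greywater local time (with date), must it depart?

Target arrival in UTC: 06:00 + 9:30 = 15:30 on Jul 20.
Subtract 1 hour and 13 minutes → departure 14:17 UTC on Jul 20.
Greywater is UTC+8:45: 14:17 + 8:45 = 23:02 on Jul 20.

23:02 on July 20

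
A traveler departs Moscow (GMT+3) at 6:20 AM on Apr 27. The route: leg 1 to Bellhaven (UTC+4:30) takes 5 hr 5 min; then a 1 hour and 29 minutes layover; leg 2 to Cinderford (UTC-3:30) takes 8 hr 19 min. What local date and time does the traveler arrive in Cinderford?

2:43 PM on April 27

Convert departure to UTC: 6:20 AM − 3:00 = 3:20 AM UTC on Apr 27.
Add 5 hours and 5 minutes leg 1 → 8:25 AM UTC.
Add 1 hour and 29 minutes layover in Bellhaven → 9:54 AM UTC.
Add 8 hours and 19 minutes leg 2 → 6:13 PM UTC.
Cinderford is UTC−3:30, so local arrival = 6:13 PM − 3:30 = 2:43 PM on Apr 27.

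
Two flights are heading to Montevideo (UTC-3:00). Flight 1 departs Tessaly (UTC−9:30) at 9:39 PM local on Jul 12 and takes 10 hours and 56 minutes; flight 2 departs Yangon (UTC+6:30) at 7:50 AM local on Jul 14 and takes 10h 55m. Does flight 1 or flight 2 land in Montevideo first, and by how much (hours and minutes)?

the first, by 18 hours 10 minutes

Flight 1 in UTC: 9:39 PM + 9:30 = 7:09 AM on Jul 13.
+10 hours and 56 minutes → arrive 6:05 PM UTC on Jul 13.
Flight 2 in UTC: 7:50 AM − 6:30 = 1:20 AM on Jul 14.
+10 hours 55 minutes → arrive 12:15 PM UTC on Jul 14.
Flight 1 lands earlier by 18 hours 10 minutes.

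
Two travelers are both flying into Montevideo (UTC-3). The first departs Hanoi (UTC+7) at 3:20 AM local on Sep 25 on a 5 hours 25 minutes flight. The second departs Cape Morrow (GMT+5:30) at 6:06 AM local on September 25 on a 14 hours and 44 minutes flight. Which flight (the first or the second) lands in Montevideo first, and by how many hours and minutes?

Flight 1 in UTC: 3:20 AM − 7:00 = 8:20 PM on Sep 24.
+5 hours and 25 minutes → arrive 1:45 AM UTC on Sep 25.
Flight 2 in UTC: 6:06 AM − 5:30 = 12:36 AM on Sep 25.
+14 hours and 44 minutes → arrive 3:20 PM UTC on Sep 25.
Flight 1 lands earlier by 13 hours 35 minutes.

the first, by 13 hours 35 minutes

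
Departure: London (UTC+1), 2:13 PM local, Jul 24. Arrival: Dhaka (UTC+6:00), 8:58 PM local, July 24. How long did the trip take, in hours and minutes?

1 hour 45 minutes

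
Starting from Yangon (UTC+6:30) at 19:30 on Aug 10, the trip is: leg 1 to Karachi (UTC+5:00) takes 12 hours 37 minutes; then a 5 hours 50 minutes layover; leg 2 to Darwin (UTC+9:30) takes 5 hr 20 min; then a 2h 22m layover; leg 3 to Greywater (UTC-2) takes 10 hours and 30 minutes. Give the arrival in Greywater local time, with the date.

Convert departure to UTC: 19:30 − 6:30 = 13:00 UTC on Aug 10.
Add 12 hours and 37 minutes leg 1 → 01:37 UTC (Aug 11).
Add 5 hours and 50 minutes layover in Karachi → 07:27 UTC.
Add 5 hours and 20 minutes leg 2 → 12:47 UTC.
Add 2 hours and 22 minutes layover in Darwin → 15:09 UTC.
Add 10 hours 30 minutes leg 3 → 01:39 UTC (Aug 12).
Greywater is UTC−2:00, so local arrival = 01:39 − 2:00 = 23:39 on Aug 11.

23:39 on Aug 11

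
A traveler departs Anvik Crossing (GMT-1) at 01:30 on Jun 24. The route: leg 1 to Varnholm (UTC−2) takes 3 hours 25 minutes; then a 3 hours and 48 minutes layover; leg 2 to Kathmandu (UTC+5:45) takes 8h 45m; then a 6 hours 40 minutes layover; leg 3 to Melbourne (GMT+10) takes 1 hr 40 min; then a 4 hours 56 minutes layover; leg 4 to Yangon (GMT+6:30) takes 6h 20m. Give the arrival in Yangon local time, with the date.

Convert departure to UTC: 01:30 + 1:00 = 02:30 UTC on Jun 24.
Add 3 hours 25 minutes leg 1 → 05:55 UTC.
Add 3 hours and 48 minutes layover in Varnholm → 09:43 UTC.
Add 8 hours and 45 minutes leg 2 → 18:28 UTC.
Add 6 hours and 40 minutes layover in Kathmandu → 01:08 UTC (Jun 25).
Add 1 hour and 40 minutes leg 3 → 02:48 UTC.
Add 4 hours and 56 minutes layover in Melbourne → 07:44 UTC.
Add 6 hours 20 minutes leg 4 → 14:04 UTC.
Yangon is UTC+6:30, so local arrival = 14:04 + 6:30 = 20:34 on Jun 25.

20:34 on June 25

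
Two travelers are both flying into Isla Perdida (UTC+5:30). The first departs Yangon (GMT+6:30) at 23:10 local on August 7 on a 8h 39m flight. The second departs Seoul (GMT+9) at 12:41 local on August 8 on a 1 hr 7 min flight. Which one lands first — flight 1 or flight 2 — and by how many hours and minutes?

Flight 1 in UTC: 23:10 − 6:30 = 16:40 on Aug 7.
+8 hours 39 minutes → arrive 01:19 UTC on Aug 8.
Flight 2 in UTC: 12:41 − 9:00 = 03:41 on Aug 8.
+1 hour and 7 minutes → arrive 04:48 UTC on Aug 8.
Flight 1 lands earlier by 3 hours 29 minutes.

the first, by 3 hours 29 minutes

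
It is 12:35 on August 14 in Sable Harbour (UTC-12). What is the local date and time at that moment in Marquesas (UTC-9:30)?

15:05 on Aug 14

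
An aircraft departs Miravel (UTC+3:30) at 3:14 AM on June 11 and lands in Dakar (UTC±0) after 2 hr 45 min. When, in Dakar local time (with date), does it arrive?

2:29 AM on June 11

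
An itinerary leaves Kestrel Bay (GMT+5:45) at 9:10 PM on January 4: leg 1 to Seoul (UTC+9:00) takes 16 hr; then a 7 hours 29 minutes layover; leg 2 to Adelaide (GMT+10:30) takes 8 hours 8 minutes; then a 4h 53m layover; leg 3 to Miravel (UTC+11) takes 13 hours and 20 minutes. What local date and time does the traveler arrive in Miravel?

Convert departure to UTC: 9:10 PM − 5:45 = 3:25 PM UTC on Jan 4.
Add 16 hours leg 1 → 7:25 AM UTC (Jan 5).
Add 7 hours 29 minutes layover in Seoul → 2:54 PM UTC.
Add 8 hours 8 minutes leg 2 → 11:02 PM UTC.
Add 4 hours 53 minutes layover in Adelaide → 3:55 AM UTC (Jan 6).
Add 13 hours and 20 minutes leg 3 → 5:15 PM UTC.
Miravel is UTC+11:00, so local arrival = 5:15 PM + 11:00 = 4:15 AM on Jan 7.

4:15 AM on January 7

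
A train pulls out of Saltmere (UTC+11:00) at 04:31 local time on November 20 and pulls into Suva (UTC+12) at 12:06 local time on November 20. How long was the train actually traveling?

6 hours 35 minutes

Departure in UTC: 04:31 − 11:00 = 17:31 on Nov 19.
Arrival in UTC: 12:06 − 12:00 = 00:06 on Nov 20.
Elapsed = 00:06 − 17:31 (+1 day) = 6 hours 35 minutes.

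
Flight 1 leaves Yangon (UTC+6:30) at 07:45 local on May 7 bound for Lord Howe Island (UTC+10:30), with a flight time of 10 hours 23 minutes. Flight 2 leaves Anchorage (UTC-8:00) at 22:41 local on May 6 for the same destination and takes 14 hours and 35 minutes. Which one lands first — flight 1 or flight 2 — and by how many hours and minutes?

Flight 1 in UTC: 07:45 − 6:30 = 01:15 on May 7.
+10 hours 23 minutes → arrive 11:38 UTC on May 7.
Flight 2 in UTC: 22:41 + 8:00 = 06:41 on May 7.
+14 hours 35 minutes → arrive 21:16 UTC on May 7.
Flight 1 lands earlier by 9 hours 38 minutes.

the first, by 9 hours 38 minutes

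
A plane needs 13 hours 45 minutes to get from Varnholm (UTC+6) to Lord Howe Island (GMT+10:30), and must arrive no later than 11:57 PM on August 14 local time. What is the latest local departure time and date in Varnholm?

Target arrival in UTC: 11:57 PM − 10:30 = 1:27 PM on Aug 14.
Subtract 13 hours and 45 minutes → departure 11:42 PM UTC on Aug 13.
Varnholm is UTC+6:00: 11:42 PM + 6:00 = 5:42 AM on Aug 14.

5:42 AM on Aug 14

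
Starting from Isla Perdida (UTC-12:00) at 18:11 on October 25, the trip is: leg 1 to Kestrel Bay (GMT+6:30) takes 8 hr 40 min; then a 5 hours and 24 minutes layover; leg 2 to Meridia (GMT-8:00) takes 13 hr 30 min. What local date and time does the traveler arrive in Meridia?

Convert departure to UTC: 18:11 + 12:00 = 06:11 UTC on Oct 26.
Add 8 hours 40 minutes leg 1 → 14:51 UTC.
Add 5 hours and 24 minutes layover in Kestrel Bay → 20:15 UTC.
Add 13 hours 30 minutes leg 2 → 09:45 UTC (Oct 27).
Meridia is UTC−8:00, so local arrival = 09:45 − 8:00 = 01:45 on Oct 27.

01:45 on October 27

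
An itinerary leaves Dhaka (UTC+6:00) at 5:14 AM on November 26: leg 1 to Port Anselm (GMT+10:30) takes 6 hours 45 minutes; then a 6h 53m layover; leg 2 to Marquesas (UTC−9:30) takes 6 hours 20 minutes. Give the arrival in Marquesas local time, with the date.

9:42 AM on November 26

Convert departure to UTC: 5:14 AM − 6:00 = 11:14 PM UTC on Nov 25.
Add 6 hours 45 minutes leg 1 → 5:59 AM UTC (Nov 26).
Add 6 hours 53 minutes layover in Port Anselm → 12:52 PM UTC.
Add 6 hours and 20 minutes leg 2 → 7:12 PM UTC.
Marquesas is UTC−9:30, so local arrival = 7:12 PM − 9:30 = 9:42 AM on Nov 26.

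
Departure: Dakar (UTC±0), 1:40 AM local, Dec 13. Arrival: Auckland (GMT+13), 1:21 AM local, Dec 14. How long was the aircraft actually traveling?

10 hours 41 minutes

Departure is already UTC: 1:40 AM on Dec 13.
Arrival in UTC: 1:21 AM − 13:00 = 12:21 PM on Dec 13.
Elapsed = 12:21 PM − 1:40 AM = 10 hours 41 minutes.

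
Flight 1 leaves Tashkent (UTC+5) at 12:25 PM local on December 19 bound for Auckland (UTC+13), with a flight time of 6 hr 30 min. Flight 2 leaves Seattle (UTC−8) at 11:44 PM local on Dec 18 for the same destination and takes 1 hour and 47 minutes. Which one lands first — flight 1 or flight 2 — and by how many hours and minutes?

Flight 1 in UTC: 12:25 PM − 5:00 = 7:25 AM on Dec 19.
+6 hours 30 minutes → arrive 1:55 PM UTC on Dec 19.
Flight 2 in UTC: 11:44 PM + 8:00 = 7:44 AM on Dec 19.
+1 hour and 47 minutes → arrive 9:31 AM UTC on Dec 19.
Flight 2 lands earlier by 4 hours 24 minutes.

the second, by 4 hours 24 minutes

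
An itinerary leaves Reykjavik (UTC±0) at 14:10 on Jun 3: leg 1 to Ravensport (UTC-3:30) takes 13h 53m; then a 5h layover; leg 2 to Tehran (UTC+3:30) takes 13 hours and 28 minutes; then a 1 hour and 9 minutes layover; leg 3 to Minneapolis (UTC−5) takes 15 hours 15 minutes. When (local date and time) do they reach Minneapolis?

09:55 on Jun 5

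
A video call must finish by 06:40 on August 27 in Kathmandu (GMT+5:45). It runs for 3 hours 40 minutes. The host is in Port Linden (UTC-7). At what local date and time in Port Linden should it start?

Target end time in UTC: 06:40 − 5:45 = 00:55 on Aug 27.
Subtract 3 hours 40 minutes → start 21:15 UTC on Aug 26.
Port Linden is UTC−7:00: 21:15 − 7:00 = 14:15 on Aug 26.

14:15 on Aug 26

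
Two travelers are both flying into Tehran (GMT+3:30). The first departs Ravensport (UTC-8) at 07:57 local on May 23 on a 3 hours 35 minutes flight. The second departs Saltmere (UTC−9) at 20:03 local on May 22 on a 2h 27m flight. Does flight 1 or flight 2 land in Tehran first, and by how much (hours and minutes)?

Flight 1 in UTC: 07:57 + 8:00 = 15:57 on May 23.
+3 hours 35 minutes → arrive 19:32 UTC on May 23.
Flight 2 in UTC: 20:03 + 9:00 = 05:03 on May 23.
+2 hours 27 minutes → arrive 07:30 UTC on May 23.
Flight 2 lands earlier by 12 hours 2 minutes.

the second, by 12 hours 2 minutes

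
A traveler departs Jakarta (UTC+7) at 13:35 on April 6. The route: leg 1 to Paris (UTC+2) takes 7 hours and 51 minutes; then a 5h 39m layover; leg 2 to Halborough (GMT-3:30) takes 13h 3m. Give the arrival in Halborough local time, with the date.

Convert departure to UTC: 13:35 − 7:00 = 06:35 UTC on Apr 6.
Add 7 hours 51 minutes leg 1 → 14:26 UTC.
Add 5 hours and 39 minutes layover in Paris → 20:05 UTC.
Add 13 hours and 3 minutes leg 2 → 09:08 UTC (Apr 7).
Halborough is UTC−3:30, so local arrival = 09:08 − 3:30 = 05:38 on Apr 7.

05:38 on Apr 7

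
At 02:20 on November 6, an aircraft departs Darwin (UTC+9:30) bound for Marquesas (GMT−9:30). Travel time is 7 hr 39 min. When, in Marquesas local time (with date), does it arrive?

14:59 on November 5

Marquesas is 19:00 behind Darwin.
After 7 hours and 39 minutes it is 09:59 in Darwin.
Shift by the zone difference: 09:59 − 19:00 = 14:59 on Nov 5 in Marquesas.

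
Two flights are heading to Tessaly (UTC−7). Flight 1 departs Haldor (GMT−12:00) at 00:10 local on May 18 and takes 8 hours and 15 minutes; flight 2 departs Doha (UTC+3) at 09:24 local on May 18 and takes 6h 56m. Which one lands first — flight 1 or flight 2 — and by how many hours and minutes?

the second, by 7 hours 5 minutes

Flight 1 in UTC: 00:10 + 12:00 = 12:10 on May 18.
+8 hours and 15 minutes → arrive 20:25 UTC on May 18.
Flight 2 in UTC: 09:24 − 3:00 = 06:24 on May 18.
+6 hours and 56 minutes → arrive 13:20 UTC on May 18.
Flight 2 lands earlier by 7 hours 5 minutes.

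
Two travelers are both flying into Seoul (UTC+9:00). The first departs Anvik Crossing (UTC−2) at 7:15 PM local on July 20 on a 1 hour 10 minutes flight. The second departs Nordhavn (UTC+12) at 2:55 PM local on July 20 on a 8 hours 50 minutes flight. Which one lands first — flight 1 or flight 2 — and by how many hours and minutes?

Flight 1 in UTC: 7:15 PM + 2:00 = 9:15 PM on Jul 20.
+1 hour and 10 minutes → arrive 10:25 PM UTC on Jul 20.
Flight 2 in UTC: 2:55 PM − 12:00 = 2:55 AM on Jul 20.
+8 hours 50 minutes → arrive 11:45 AM UTC on Jul 20.
Flight 2 lands earlier by 10 hours 40 minutes.

the second, by 10 hours 40 minutes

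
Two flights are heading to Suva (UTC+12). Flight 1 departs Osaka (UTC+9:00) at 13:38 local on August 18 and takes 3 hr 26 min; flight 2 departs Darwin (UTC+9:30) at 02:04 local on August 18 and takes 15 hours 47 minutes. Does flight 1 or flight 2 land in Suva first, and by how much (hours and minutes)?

the first, by 17 minutes

Flight 1 in UTC: 13:38 − 9:00 = 04:38 on Aug 18.
+3 hours and 26 minutes → arrive 08:04 UTC on Aug 18.
Flight 2 in UTC: 02:04 − 9:30 = 16:34 on Aug 17.
+15 hours 47 minutes → arrive 08:21 UTC on Aug 18.
Flight 1 lands earlier by 17 minutes.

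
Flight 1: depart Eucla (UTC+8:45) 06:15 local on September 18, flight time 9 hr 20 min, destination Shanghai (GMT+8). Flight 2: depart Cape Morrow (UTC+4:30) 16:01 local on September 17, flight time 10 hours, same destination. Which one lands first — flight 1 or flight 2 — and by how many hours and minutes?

the second, by 9 hours 19 minutes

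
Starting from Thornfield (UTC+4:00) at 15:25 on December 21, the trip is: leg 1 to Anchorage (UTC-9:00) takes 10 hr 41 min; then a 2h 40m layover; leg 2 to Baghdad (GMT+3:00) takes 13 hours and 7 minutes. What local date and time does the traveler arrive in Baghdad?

16:53 on December 22

Convert departure to UTC: 15:25 − 4:00 = 11:25 UTC on Dec 21.
Add 10 hours 41 minutes leg 1 → 22:06 UTC.
Add 2 hours and 40 minutes layover in Anchorage → 00:46 UTC (Dec 22).
Add 13 hours and 7 minutes leg 2 → 13:53 UTC.
Baghdad is UTC+3:00, so local arrival = 13:53 + 3:00 = 16:53 on Dec 22.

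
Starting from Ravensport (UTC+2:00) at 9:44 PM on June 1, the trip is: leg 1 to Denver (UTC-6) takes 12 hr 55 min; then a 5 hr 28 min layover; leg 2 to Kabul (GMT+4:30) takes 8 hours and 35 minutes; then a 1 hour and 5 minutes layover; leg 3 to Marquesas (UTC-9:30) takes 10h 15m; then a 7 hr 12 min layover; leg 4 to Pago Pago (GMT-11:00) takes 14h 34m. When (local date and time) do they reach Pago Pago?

8:48 PM on June 3

Convert departure to UTC: 9:44 PM − 2:00 = 7:44 PM UTC on Jun 1.
Add 12 hours and 55 minutes leg 1 → 8:39 AM UTC (Jun 2).
Add 5 hours and 28 minutes layover in Denver → 2:07 PM UTC.
Add 8 hours 35 minutes leg 2 → 10:42 PM UTC.
Add 1 hour 5 minutes layover in Kabul → 11:47 PM UTC.
Add 10 hours and 15 minutes leg 3 → 10:02 AM UTC (Jun 3).
Add 7 hours 12 minutes layover in Marquesas → 5:14 PM UTC.
Add 14 hours and 34 minutes leg 4 → 7:48 AM UTC (Jun 4).
Pago Pago is UTC−11:00, so local arrival = 7:48 AM − 11:00 = 8:48 PM on Jun 3.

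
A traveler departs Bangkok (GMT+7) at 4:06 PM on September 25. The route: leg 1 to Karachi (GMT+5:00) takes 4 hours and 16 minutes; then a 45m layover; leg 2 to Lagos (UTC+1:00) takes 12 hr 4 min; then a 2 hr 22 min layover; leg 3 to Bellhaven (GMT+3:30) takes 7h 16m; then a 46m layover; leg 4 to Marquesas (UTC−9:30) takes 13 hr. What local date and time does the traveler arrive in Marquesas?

Convert departure to UTC: 4:06 PM − 7:00 = 9:06 AM UTC on Sep 25.
Add 4 hours and 16 minutes leg 1 → 1:22 PM UTC.
Add 45 minutes layover in Karachi → 2:07 PM UTC.
Add 12 hours and 4 minutes leg 2 → 2:11 AM UTC (Sep 26).
Add 2 hours and 22 minutes layover in Lagos → 4:33 AM UTC.
Add 7 hours and 16 minutes leg 3 → 11:49 AM UTC.
Add 46 minutes layover in Bellhaven → 12:35 PM UTC.
Add 13 hours leg 4 → 1:35 AM UTC (Sep 27).
Marquesas is UTC−9:30, so local arrival = 1:35 AM − 9:30 = 4:05 PM on Sep 26.

4:05 PM on September 26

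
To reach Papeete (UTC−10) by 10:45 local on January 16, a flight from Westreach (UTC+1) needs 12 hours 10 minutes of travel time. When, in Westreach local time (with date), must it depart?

09:35 on January 16

Target arrival in UTC: 10:45 + 10:00 = 20:45 on Jan 16.
Subtract 12 hours 10 minutes → departure 08:35 UTC on Jan 16.
Westreach is UTC+1:00: 08:35 + 1:00 = 09:35 on Jan 16.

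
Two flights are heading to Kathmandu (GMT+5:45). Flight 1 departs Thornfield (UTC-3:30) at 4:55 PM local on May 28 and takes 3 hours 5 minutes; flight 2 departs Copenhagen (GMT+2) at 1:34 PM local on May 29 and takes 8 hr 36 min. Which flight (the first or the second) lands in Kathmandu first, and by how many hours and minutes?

Flight 1 in UTC: 4:55 PM + 3:30 = 8:25 PM on May 28.
+3 hours and 5 minutes → arrive 11:30 PM UTC on May 28.
Flight 2 in UTC: 1:34 PM − 2:00 = 11:34 AM on May 29.
+8 hours 36 minutes → arrive 8:10 PM UTC on May 29.
Flight 1 lands earlier by 20 hours 40 minutes.

the first, by 20 hours 40 minutes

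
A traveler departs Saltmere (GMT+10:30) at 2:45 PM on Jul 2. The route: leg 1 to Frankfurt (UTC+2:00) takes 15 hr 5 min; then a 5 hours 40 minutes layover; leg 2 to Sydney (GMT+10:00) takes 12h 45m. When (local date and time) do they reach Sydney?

11:45 PM on July 3

Convert departure to UTC: 2:45 PM − 10:30 = 4:15 AM UTC on Jul 2.
Add 15 hours 5 minutes leg 1 → 7:20 PM UTC.
Add 5 hours 40 minutes layover in Frankfurt → 1:00 AM UTC (Jul 3).
Add 12 hours 45 minutes leg 2 → 1:45 PM UTC.
Sydney is UTC+10:00, so local arrival = 1:45 PM + 10:00 = 11:45 PM on Jul 3.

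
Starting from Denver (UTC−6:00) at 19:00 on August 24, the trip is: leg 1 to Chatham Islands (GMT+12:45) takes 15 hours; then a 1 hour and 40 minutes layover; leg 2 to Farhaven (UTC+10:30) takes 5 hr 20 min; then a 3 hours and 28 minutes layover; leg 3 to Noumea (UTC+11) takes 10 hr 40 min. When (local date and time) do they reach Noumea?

00:08 on Aug 27

Convert departure to UTC: 19:00 + 6:00 = 01:00 UTC on Aug 25.
Add 15 hours leg 1 → 16:00 UTC.
Add 1 hour 40 minutes layover in Chatham Islands → 17:40 UTC.
Add 5 hours and 20 minutes leg 2 → 23:00 UTC.
Add 3 hours 28 minutes layover in Farhaven → 02:28 UTC (Aug 26).
Add 10 hours and 40 minutes leg 3 → 13:08 UTC.
Noumea is UTC+11:00, so local arrival = 13:08 + 11:00 = 00:08 on Aug 27.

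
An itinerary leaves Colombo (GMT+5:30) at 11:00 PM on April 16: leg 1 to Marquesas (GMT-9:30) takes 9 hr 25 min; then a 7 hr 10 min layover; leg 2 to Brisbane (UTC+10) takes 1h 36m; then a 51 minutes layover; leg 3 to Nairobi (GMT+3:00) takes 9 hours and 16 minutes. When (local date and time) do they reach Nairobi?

12:48 AM on April 18

Convert departure to UTC: 11:00 PM − 5:30 = 5:30 PM UTC on Apr 16.
Add 9 hours and 25 minutes leg 1 → 2:55 AM UTC (Apr 17).
Add 7 hours 10 minutes layover in Marquesas → 10:05 AM UTC.
Add 1 hour 36 minutes leg 2 → 11:41 AM UTC.
Add 51 minutes layover in Brisbane → 12:32 PM UTC.
Add 9 hours 16 minutes leg 3 → 9:48 PM UTC.
Nairobi is UTC+3:00, so local arrival = 9:48 PM + 3:00 = 12:48 AM on Apr 18.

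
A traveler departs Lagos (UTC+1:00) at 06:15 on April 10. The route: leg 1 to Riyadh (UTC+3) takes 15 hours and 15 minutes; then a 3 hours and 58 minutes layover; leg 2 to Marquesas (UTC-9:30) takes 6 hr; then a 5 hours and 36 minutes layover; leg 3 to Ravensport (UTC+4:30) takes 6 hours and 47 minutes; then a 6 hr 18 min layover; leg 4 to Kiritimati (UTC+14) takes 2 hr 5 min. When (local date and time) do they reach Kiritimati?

Convert departure to UTC: 06:15 − 1:00 = 05:15 UTC on Apr 10.
Add 15 hours and 15 minutes leg 1 → 20:30 UTC.
Add 3 hours and 58 minutes layover in Riyadh → 00:28 UTC (Apr 11).
Add 6 hours leg 2 → 06:28 UTC.
Add 5 hours 36 minutes layover in Marquesas → 12:04 UTC.
Add 6 hours 47 minutes leg 3 → 18:51 UTC.
Add 6 hours 18 minutes layover in Ravensport → 01:09 UTC (Apr 12).
Add 2 hours and 5 minutes leg 4 → 03:14 UTC.
Kiritimati is UTC+14:00, so local arrival = 03:14 + 14:00 = 17:14 on Apr 12.

17:14 on April 12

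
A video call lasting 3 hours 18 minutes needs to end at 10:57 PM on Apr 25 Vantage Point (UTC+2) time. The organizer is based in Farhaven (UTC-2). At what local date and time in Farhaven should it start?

Target end time in UTC: 10:57 PM − 2:00 = 8:57 PM on Apr 25.
Subtract 3 hours and 18 minutes → start 5:39 PM UTC on Apr 25.
Farhaven is UTC−2:00: 5:39 PM − 2:00 = 3:39 PM on Apr 25.

3:39 PM on Apr 25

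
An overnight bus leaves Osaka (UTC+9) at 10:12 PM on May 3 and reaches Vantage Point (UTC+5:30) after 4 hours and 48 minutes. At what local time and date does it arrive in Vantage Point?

Convert departure to UTC: 10:12 PM − 9:00 = 1:12 PM UTC on May 3.
Add 4 hours 48 minutes travel time → 6:00 PM UTC.
Vantage Point is UTC+5:30, so local arrival = 6:00 PM + 5:30 = 11:30 PM on May 3.

11:30 PM on May 3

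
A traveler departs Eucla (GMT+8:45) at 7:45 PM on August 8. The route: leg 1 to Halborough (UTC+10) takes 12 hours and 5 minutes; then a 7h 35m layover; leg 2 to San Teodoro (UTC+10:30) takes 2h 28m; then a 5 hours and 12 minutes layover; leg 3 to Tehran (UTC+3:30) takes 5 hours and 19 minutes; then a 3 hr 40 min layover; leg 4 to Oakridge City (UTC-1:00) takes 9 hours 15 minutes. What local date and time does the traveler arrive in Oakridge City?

7:34 AM on August 10

Convert departure to UTC: 7:45 PM − 8:45 = 11:00 AM UTC on Aug 8.
Add 12 hours 5 minutes leg 1 → 11:05 PM UTC.
Add 7 hours 35 minutes layover in Halborough → 6:40 AM UTC (Aug 9).
Add 2 hours and 28 minutes leg 2 → 9:08 AM UTC.
Add 5 hours and 12 minutes layover in San Teodoro → 2:20 PM UTC.
Add 5 hours 19 minutes leg 3 → 7:39 PM UTC.
Add 3 hours 40 minutes layover in Tehran → 11:19 PM UTC.
Add 9 hours 15 minutes leg 4 → 8:34 AM UTC (Aug 10).
Oakridge City is UTC−1:00, so local arrival = 8:34 AM − 1:00 = 7:34 AM on Aug 10.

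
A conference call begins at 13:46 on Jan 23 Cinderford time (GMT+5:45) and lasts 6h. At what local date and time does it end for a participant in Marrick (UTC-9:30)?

Convert start to UTC: 13:46 − 5:45 = 08:01 UTC on Jan 23.
Add 6 hours duration → 14:01 UTC.
Marrick is UTC−9:30, so local end time = 14:01 − 9:30 = 04:31 on Jan 23.

04:31 on Jan 23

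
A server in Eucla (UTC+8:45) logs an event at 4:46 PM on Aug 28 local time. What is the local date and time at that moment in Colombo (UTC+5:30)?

1:31 PM on August 28

Colombo is 3:15 behind Eucla.
Shift by the zone difference: 4:46 PM − 3:15 = 1:31 PM on Aug 28 in Colombo.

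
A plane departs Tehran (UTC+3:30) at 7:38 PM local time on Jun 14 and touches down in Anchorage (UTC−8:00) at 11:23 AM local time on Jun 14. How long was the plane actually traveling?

3 hours 15 minutes

Departure in UTC: 7:38 PM − 3:30 = 4:08 PM on Jun 14.
Arrival in UTC: 11:23 AM + 8:00 = 7:23 PM on Jun 14.
Elapsed = 7:23 PM − 4:08 PM = 3 hours 15 minutes.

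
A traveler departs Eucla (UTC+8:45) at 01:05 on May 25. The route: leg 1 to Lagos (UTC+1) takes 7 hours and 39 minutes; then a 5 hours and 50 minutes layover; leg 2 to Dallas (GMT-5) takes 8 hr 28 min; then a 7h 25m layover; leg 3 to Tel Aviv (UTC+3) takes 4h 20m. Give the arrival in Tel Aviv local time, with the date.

Convert departure to UTC: 01:05 − 8:45 = 16:20 UTC on May 24.
Add 7 hours 39 minutes leg 1 → 23:59 UTC.
Add 5 hours and 50 minutes layover in Lagos → 05:49 UTC (May 25).
Add 8 hours 28 minutes leg 2 → 14:17 UTC.
Add 7 hours 25 minutes layover in Dallas → 21:42 UTC.
Add 4 hours 20 minutes leg 3 → 02:02 UTC (May 26).
Tel Aviv is UTC+3:00, so local arrival = 02:02 + 3:00 = 05:02 on May 26.

05:02 on May 26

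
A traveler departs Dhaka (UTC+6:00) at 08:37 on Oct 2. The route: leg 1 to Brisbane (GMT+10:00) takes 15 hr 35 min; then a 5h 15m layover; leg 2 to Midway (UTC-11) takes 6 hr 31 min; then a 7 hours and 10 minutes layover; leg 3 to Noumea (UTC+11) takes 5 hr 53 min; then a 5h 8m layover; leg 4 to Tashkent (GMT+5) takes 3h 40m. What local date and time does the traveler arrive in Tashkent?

08:49 on Oct 4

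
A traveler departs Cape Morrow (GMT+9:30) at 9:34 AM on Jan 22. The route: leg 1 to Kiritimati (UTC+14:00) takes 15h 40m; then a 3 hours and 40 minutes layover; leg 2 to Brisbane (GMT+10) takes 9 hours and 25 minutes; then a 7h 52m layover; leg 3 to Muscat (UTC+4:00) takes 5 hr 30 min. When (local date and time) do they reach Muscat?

Convert departure to UTC: 9:34 AM − 9:30 = 12:04 AM UTC on Jan 22.
Add 15 hours 40 minutes leg 1 → 3:44 PM UTC.
Add 3 hours 40 minutes layover in Kiritimati → 7:24 PM UTC.
Add 9 hours 25 minutes leg 2 → 4:49 AM UTC (Jan 23).
Add 7 hours and 52 minutes layover in Brisbane → 12:41 PM UTC.
Add 5 hours and 30 minutes leg 3 → 6:11 PM UTC.
Muscat is UTC+4:00, so local arrival = 6:11 PM + 4:00 = 10:11 PM on Jan 23.

10:11 PM on Jan 23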